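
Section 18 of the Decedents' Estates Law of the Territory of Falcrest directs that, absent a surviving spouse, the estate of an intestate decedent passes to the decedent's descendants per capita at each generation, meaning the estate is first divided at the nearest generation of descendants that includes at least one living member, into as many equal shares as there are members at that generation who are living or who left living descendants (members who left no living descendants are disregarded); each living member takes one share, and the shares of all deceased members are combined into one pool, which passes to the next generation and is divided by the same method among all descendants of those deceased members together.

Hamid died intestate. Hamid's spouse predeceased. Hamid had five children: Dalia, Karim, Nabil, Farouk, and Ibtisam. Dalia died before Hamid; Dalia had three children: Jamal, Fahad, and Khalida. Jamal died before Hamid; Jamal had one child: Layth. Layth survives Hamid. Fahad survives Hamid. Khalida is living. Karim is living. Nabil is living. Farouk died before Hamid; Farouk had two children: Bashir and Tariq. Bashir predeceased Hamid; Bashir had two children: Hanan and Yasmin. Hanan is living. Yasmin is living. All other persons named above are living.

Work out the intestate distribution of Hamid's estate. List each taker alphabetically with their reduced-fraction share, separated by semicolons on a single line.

Fahad 2/25; Hanan 4/75; Ibtisam 1/5; Karim 1/5; Khalida 2/25; Layth 4/75; Nabil 1/5; Tariq 2/25; Yasmin 4/75

There is no surviving spouse, so the entire estate passes to Hamid's descendants per capita at each generation.
At generation 1 (Dalia, Karim, Nabil, Farouk, Ibtisam) there are 5 shares of (1)/5 = 1/5 each.
Living: Karim, Nabil, and Ibtisam — each takes 1/5.
Deceased: Dalia and Farouk. Their combined 2/5 is pooled and carried to generation 2.
At generation 2 (Jamal, Fahad, Khalida, Bashir, Tariq) there are 5 shares of (2/5)/5 = 2/25 each.
Living: Fahad, Khalida, and Tariq — each takes 2/25.
Deceased: Jamal and Bashir. Their combined 4/25 is pooled and carried to generation 3.
At generation 3 (Layth, Hanan, Yasmin) there are 3 shares of (4/25)/3 = 4/75 each.
Living: Layth, Hanan, and Yasmin — each takes 4/75.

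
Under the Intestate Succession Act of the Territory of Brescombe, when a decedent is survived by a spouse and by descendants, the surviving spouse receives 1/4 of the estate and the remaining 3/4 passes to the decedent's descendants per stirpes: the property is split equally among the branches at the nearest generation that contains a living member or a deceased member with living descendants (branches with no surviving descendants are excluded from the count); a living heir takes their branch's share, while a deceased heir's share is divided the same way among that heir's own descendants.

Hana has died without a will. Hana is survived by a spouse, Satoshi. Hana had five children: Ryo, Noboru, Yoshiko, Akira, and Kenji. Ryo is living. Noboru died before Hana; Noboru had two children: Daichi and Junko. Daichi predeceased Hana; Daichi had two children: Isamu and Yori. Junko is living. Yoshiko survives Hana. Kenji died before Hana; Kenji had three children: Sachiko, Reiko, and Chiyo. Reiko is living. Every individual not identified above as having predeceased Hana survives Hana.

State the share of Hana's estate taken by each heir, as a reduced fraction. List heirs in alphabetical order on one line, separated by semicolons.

Akira 3/20; Chiyo 1/20; Isamu 3/80; Junko 3/40; Reiko 1/20; Ryo 3/20; Sachiko 1/20; Satoshi 1/4; Yori 3/80; Yoshiko 3/20

Satoshi, as surviving spouse, takes 1/4.
The remaining 3/4 passes to Hana's descendants per stirpes.
The 3/4 is divided into 5 equal shares of 3/20 among Ryo, Noboru, Yoshiko, Akira, Kenji.
Ryo is living and takes 3/20.
Noboru predeceased; the 3/20 allotted to Noboru's branch passes to Noboru's issue by representation.
The 3/20 is divided into 2 equal shares of 3/40 among Daichi, Junko.
Daichi predeceased; the 3/40 allotted to Daichi's branch passes to Daichi's issue by representation.
The 3/40 is divided into 2 equal shares of 3/80 among Isamu, Yori.
Isamu is living and takes 3/80.
Yori is living and takes 3/80.
Junko is living and takes 3/40.
Yoshiko is living and takes 3/20.
Akira is living and takes 3/20.
Kenji predeceased; the 3/20 allotted to Kenji's branch passes to Kenji's issue by representation.
The 3/20 is divided into 3 equal shares of 1/20 among Sachiko, Reiko, Chiyo.
Sachiko is living and takes 1/20.
Reiko is living and takes 1/20.
Chiyo is living and takes 1/20.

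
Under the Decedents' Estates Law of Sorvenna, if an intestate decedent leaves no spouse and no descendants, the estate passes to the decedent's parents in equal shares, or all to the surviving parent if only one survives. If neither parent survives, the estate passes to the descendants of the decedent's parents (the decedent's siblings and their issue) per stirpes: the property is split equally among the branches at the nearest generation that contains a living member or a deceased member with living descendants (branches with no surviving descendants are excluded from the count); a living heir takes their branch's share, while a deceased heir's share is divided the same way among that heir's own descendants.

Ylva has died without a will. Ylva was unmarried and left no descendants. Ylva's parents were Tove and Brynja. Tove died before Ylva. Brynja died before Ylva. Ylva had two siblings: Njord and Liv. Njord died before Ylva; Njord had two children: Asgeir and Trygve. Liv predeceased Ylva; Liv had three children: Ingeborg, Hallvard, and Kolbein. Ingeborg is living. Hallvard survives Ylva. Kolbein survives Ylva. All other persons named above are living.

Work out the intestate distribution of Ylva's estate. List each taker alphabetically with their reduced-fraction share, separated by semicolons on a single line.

Asgeir 1/4; Hallvard 1/6; Ingeborg 1/6; Kolbein 1/6; Trygve 1/4

Neither parent survives and there are no descendants, so the estate passes to Ylva's siblings and their issue per stirpes.
The estate is divided into 2 equal shares of 1/2 among Njord, Liv.
Njord predeceased; the 1/2 allotted to Njord's branch passes to Njord's issue by representation.
The 1/2 is divided into 2 equal shares of 1/4 among Asgeir, Trygve.
Asgeir is living and takes 1/4.
Trygve is living and takes 1/4.
Liv predeceased; the 1/2 allotted to Liv's branch passes to Liv's issue by representation.
The 1/2 is divided into 3 equal shares of 1/6 among Ingeborg, Hallvard, Kolbein.
Ingeborg is living and takes 1/6.
Hallvard is living and takes 1/6.
Kolbein is living and takes 1/6.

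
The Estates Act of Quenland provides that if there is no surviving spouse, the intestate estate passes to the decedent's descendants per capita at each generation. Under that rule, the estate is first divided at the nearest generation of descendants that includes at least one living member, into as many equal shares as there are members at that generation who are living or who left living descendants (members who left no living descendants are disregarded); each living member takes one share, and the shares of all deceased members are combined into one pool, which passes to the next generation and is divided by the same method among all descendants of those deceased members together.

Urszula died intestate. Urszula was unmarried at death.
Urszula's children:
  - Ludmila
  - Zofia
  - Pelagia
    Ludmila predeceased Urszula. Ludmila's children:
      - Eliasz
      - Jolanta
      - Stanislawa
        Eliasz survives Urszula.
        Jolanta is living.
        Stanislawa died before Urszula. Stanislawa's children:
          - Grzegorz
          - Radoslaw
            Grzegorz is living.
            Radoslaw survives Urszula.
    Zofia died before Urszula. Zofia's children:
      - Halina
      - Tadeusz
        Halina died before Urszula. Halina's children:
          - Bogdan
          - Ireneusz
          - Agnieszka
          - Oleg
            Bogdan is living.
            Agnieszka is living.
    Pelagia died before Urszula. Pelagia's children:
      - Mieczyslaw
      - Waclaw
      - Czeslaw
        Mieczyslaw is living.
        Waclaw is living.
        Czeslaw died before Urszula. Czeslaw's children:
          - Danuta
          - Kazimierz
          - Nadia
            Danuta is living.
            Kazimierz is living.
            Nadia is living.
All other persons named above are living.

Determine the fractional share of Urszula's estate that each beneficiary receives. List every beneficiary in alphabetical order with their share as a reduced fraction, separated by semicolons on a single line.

There is no surviving spouse, so the entire estate passes to Urszula's descendants per capita at each generation.
No one at generation 1 (Ludmila, Zofia, Pelagia) is living; moving to the next generation.
At generation 2 (Eliasz, Jolanta, Stanislawa, Halina, Tadeusz, Mieczyslaw, Waclaw, Czeslaw) there are 8 shares of (1)/8 = 1/8 each.
Living: Eliasz, Jolanta, Tadeusz, Mieczyslaw, and Waclaw — each takes 1/8.
Deceased: Stanislawa, Halina, and Czeslaw. Their combined 3/8 is pooled and carried to generation 3.
At generation 3 (Grzegorz, Radoslaw, Bogdan, Ireneusz, Agnieszka, Oleg, Danuta, Kazimierz, Nadia) there are 9 shares of (3/8)/9 = 1/24 each.
Living: Grzegorz, Radoslaw, Bogdan, Ireneusz, Agnieszka, Oleg, Danuta, Kazimierz, and Nadia — each takes 1/24.

Agnieszka 1/24; Bogdan 1/24; Danuta 1/24; Eliasz 1/8; Grzegorz 1/24; Ireneusz 1/24; Jolanta 1/8; Kazimierz 1/24; Mieczyslaw 1/8; Nadia 1/24; Oleg 1/24; Radoslaw 1/24; Tadeusz 1/8; Waclaw 1/8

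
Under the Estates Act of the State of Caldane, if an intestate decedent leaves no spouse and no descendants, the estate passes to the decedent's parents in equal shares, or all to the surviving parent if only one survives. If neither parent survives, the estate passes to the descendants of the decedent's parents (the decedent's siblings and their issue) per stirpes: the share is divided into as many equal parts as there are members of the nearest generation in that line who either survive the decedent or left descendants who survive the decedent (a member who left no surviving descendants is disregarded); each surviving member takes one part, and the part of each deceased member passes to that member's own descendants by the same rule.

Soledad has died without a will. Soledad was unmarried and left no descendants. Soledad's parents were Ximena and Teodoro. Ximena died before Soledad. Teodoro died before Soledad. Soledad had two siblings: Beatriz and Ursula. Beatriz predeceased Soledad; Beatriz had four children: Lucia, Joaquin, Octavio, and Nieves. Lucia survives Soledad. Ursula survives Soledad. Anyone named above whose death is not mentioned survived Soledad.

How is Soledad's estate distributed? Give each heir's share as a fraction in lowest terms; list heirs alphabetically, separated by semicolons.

Neither parent survives and there are no descendants, so the estate passes to Soledad's siblings and their issue per stirpes.
The estate is divided into 2 equal shares of 1/2 among Beatriz, Ursula.
Beatriz predeceased; the 1/2 allotted to Beatriz's branch passes to Beatriz's issue by representation.
The 1/2 is divided into 4 equal shares of 1/8 among Lucia, Joaquin, Octavio, Nieves.
Lucia is living and takes 1/8.
Joaquin is living and takes 1/8.
Octavio is living and takes 1/8.
Nieves is living and takes 1/8.
Ursula is living and takes 1/2.

Joaquin 1/8; Lucia 1/8; Nieves 1/8; Octavio 1/8; Ursula 1/2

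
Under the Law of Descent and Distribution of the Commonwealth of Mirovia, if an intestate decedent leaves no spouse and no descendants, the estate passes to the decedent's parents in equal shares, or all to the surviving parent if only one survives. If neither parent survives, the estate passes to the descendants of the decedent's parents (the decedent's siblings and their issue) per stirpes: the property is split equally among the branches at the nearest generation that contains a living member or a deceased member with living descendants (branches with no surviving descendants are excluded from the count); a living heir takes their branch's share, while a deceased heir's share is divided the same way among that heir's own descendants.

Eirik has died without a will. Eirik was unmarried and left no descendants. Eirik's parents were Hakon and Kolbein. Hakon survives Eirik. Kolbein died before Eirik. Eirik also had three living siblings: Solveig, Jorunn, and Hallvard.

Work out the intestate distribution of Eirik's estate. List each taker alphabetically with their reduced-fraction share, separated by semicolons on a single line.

Only one parent, Hakon, survives, so Hakon takes the entire estate. The siblings take nothing because a surviving parent has priority.

Hakon 1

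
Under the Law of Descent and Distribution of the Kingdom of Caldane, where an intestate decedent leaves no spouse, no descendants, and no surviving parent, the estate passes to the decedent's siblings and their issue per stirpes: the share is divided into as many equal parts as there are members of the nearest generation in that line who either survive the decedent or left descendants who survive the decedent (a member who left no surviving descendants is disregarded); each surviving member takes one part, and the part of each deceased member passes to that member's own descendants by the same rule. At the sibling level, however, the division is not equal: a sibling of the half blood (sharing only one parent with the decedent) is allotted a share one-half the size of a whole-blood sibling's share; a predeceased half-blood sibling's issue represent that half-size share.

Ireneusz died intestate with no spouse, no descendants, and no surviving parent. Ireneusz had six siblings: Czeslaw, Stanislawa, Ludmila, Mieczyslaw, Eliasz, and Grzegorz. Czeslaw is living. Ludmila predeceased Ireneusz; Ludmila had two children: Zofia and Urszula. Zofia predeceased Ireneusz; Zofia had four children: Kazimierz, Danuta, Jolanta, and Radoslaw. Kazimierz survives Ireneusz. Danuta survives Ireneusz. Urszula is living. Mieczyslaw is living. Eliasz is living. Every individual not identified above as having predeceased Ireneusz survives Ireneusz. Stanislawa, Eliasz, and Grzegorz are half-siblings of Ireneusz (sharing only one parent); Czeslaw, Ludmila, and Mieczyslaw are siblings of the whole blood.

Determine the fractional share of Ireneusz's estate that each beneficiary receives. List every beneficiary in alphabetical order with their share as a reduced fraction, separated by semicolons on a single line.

No spouse, descendants, or parent survives, so the estate passes to Ireneusz's siblings per stirpes.
Half-blood siblings count for one-half the weight of whole-blood siblings at the initial division.
Dividing 1 in proportion to weights (total weight 9/2): Czeslaw (weight 1) → 2/9; Stanislawa (weight 1/2) → 1/9; Ludmila (weight 1) → 2/9; Mieczyslaw (weight 1) → 2/9; Eliasz (weight 1/2) → 1/9; Grzegorz (weight 1/2) → 1/9.
Czeslaw is living and takes 2/9.
Stanislawa is living and takes 1/9.
Ludmila predeceased; the 2/9 allotted to Ludmila's branch passes to Ludmila's issue by representation.
The 2/9 is divided into 2 equal shares of 1/9 among Zofia, Urszula.
Zofia predeceased; the 1/9 allotted to Zofia's branch passes to Zofia's issue by representation.
The 1/9 is divided into 4 equal shares of 1/36 among Kazimierz, Danuta, Jolanta, Radoslaw.
Kazimierz is living and takes 1/36.
Danuta is living and takes 1/36.
Jolanta is living and takes 1/36.
Radoslaw is living and takes 1/36.
Urszula is living and takes 1/9.
Mieczyslaw is living and takes 2/9.
Eliasz is living and takes 1/9.
Grzegorz is living and takes 1/9.

Czeslaw 2/9; Danuta 1/36; Eliasz 1/9; Grzegorz 1/9; Jolanta 1/36; Kazimierz 1/36; Mieczyslaw 2/9; Radoslaw 1/36; Stanislawa 1/9; Urszula 1/9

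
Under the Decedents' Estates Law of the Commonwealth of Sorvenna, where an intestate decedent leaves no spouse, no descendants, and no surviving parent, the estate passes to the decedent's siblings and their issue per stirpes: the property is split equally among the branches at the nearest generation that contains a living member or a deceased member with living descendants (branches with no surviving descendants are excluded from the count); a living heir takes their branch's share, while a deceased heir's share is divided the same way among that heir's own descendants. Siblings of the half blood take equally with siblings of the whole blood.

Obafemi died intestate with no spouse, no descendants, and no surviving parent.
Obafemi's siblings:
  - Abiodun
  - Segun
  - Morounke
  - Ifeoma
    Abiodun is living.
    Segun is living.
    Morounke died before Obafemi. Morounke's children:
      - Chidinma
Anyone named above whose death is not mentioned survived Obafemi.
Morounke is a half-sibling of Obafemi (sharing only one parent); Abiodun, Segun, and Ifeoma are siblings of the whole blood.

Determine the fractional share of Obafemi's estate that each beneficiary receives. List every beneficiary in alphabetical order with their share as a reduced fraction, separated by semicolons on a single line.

No spouse, descendants, or parent survives, so the estate passes to Obafemi's siblings per stirpes.
Half-blood and whole-blood siblings take equally under the stated rule.
The estate is divided into 4 equal shares of 1/4 among Abiodun, Segun, Morounke, Ifeoma.
Abiodun is living and takes 1/4.
Segun is living and takes 1/4.
Morounke predeceased; the 1/4 allotted to Morounke's branch passes to Morounke's issue by representation.
Chidinma is the sole taker at this level and receives the full 1/4.
Ifeoma is living and takes 1/4.

Abiodun 1/4; Chidinma 1/4; Ifeoma 1/4; Segun 1/4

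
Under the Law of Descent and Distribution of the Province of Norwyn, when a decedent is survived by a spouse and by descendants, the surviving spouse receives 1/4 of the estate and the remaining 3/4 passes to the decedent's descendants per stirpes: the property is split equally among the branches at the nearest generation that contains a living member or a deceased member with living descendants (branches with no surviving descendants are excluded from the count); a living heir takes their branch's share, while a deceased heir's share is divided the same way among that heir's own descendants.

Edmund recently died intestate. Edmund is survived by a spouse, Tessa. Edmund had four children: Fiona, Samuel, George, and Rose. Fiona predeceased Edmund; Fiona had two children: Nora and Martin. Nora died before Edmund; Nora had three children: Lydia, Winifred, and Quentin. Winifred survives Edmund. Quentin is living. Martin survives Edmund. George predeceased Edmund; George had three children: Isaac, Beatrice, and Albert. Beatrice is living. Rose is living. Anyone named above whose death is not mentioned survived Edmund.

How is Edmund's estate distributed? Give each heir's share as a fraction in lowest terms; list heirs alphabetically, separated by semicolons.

Albert 1/16; Beatrice 1/16; Isaac 1/16; Lydia 1/32; Martin 3/32; Quentin 1/32; Rose 3/16; Samuel 3/16; Tessa 1/4; Winifred 1/32

Tessa, as surviving spouse, takes 1/4.
The remaining 3/4 passes to Edmund's descendants per stirpes.
The 3/4 is divided into 4 equal shares of 3/16 among Fiona, Samuel, George, Rose.
Fiona predeceased; the 3/16 allotted to Fiona's branch passes to Fiona's issue by representation.
The 3/16 is divided into 2 equal shares of 3/32 among Nora, Martin.
Nora predeceased; the 3/32 allotted to Nora's branch passes to Nora's issue by representation.
The 3/32 is divided into 3 equal shares of 1/32 among Lydia, Winifred, Quentin.
Lydia is living and takes 1/32.
Winifred is living and takes 1/32.
Quentin is living and takes 1/32.
Martin is living and takes 3/32.
Samuel is living and takes 3/16.
George predeceased; the 3/16 allotted to George's branch passes to George's issue by representation.
The 3/16 is divided into 3 equal shares of 1/16 among Isaac, Beatrice, Albert.
Isaac is living and takes 1/16.
Beatrice is living and takes 1/16.
Albert is living and takes 1/16.
Rose is living and takes 3/16.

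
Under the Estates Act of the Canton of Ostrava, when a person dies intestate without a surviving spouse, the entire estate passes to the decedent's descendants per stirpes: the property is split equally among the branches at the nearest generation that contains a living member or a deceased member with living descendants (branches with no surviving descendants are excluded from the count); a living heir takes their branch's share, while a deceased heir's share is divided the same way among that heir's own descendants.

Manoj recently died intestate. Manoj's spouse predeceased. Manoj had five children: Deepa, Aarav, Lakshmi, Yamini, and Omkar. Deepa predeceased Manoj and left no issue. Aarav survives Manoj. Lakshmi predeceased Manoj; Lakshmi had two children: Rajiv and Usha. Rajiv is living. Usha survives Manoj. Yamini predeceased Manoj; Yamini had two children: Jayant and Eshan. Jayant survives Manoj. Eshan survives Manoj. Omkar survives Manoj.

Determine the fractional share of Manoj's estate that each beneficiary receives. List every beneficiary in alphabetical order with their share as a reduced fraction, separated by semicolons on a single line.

There is no surviving spouse, so the entire estate passes to Manoj's descendants per stirpes.
Deepa left no surviving issue, so that branch lapses and is disregarded.
The estate is divided into 4 equal shares of 1/4 among Aarav, Lakshmi, Yamini, Omkar.
Aarav is living and takes 1/4.
Lakshmi predeceased; the 1/4 allotted to Lakshmi's branch passes to Lakshmi's issue by representation.
The 1/4 is divided into 2 equal shares of 1/8 among Rajiv, Usha.
Rajiv is living and takes 1/8.
Usha is living and takes 1/8.
Yamini predeceased; the 1/4 allotted to Yamini's branch passes to Yamini's issue by representation.
The 1/4 is divided into 2 equal shares of 1/8 among Jayant, Eshan.
Jayant is living and takes 1/8.
Eshan is living and takes 1/8.
Omkar is living and takes 1/4.

Aarav 1/4; Eshan 1/8; Jayant 1/8; Omkar 1/4; Rajiv 1/8; Usha 1/8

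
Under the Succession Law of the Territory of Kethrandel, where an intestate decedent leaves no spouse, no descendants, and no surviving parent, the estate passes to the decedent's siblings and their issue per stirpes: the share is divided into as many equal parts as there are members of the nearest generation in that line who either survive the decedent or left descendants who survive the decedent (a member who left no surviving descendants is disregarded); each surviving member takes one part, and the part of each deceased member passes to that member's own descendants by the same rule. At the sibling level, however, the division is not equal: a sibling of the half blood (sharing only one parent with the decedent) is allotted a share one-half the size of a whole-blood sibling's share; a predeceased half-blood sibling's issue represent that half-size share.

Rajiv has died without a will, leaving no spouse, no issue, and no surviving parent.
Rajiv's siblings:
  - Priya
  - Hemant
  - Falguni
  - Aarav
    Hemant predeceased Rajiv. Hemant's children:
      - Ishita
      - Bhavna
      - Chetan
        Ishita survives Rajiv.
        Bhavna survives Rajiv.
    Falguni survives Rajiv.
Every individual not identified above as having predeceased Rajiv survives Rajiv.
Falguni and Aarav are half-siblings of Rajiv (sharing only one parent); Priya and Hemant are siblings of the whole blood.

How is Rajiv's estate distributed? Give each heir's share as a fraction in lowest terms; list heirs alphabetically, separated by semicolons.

Aarav 1/6; Bhavna 1/9; Chetan 1/9; Falguni 1/6; Ishita 1/9; Priya 1/3

No spouse, descendants, or parent survives, so the estate passes to Rajiv's siblings per stirpes.
Half-blood siblings count for one-half the weight of whole-blood siblings at the initial division.
Dividing 1 in proportion to weights (total weight 3): Priya (weight 1) → 1/3; Hemant (weight 1) → 1/3; Falguni (weight 1/2) → 1/6; Aarav (weight 1/2) → 1/6.
Priya is living and takes 1/3.
Hemant predeceased; the 1/3 allotted to Hemant's branch passes to Hemant's issue by representation.
The 1/3 is divided into 3 equal shares of 1/9 among Ishita, Bhavna, Chetan.
Ishita is living and takes 1/9.
Bhavna is living and takes 1/9.
Chetan is living and takes 1/9.
Falguni is living and takes 1/6.
Aarav is living and takes 1/6.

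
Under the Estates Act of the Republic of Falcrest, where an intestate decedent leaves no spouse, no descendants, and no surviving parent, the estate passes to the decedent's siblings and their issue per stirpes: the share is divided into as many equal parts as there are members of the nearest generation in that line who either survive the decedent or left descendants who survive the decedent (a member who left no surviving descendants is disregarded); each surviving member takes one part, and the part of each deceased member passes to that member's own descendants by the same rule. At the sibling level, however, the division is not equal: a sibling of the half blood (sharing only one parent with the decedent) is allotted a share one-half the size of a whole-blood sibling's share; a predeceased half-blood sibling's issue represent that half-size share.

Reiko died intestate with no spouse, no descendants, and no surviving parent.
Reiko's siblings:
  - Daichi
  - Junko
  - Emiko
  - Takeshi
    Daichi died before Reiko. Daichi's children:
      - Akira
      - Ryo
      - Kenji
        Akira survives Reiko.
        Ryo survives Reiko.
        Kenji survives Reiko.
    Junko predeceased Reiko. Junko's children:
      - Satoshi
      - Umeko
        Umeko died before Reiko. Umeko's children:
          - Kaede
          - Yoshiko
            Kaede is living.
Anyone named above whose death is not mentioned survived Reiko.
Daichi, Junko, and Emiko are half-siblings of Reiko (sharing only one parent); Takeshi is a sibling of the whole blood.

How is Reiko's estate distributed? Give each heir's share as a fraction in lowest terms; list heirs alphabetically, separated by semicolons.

No spouse, descendants, or parent survives, so the estate passes to Reiko's siblings per stirpes.
Half-blood siblings count for one-half the weight of whole-blood siblings at the initial division.
Dividing 1 in proportion to weights (total weight 5/2): Daichi (weight 1/2) → 1/5; Junko (weight 1/2) → 1/5; Emiko (weight 1/2) → 1/5; Takeshi (weight 1) → 2/5.
Daichi predeceased; the 1/5 allotted to Daichi's branch passes to Daichi's issue by representation.
The 1/5 is divided into 3 equal shares of 1/15 among Akira, Ryo, Kenji.
Akira is living and takes 1/15.
Ryo is living and takes 1/15.
Kenji is living and takes 1/15.
Junko predeceased; the 1/5 allotted to Junko's branch passes to Junko's issue by representation.
The 1/5 is divided into 2 equal shares of 1/10 among Satoshi, Umeko.
Satoshi is living and takes 1/10.
Umeko predeceased; the 1/10 allotted to Umeko's branch passes to Umeko's issue by representation.
The 1/10 is divided into 2 equal shares of 1/20 among Kaede, Yoshiko.
Kaede is living and takes 1/20.
Yoshiko is living and takes 1/20.
Emiko is living and takes 1/5.
Takeshi is living and takes 2/5.

Akira 1/15; Emiko 1/5; Kaede 1/20; Kenji 1/15; Ryo 1/15; Satoshi 1/10; Takeshi 2/5; Yoshiko 1/20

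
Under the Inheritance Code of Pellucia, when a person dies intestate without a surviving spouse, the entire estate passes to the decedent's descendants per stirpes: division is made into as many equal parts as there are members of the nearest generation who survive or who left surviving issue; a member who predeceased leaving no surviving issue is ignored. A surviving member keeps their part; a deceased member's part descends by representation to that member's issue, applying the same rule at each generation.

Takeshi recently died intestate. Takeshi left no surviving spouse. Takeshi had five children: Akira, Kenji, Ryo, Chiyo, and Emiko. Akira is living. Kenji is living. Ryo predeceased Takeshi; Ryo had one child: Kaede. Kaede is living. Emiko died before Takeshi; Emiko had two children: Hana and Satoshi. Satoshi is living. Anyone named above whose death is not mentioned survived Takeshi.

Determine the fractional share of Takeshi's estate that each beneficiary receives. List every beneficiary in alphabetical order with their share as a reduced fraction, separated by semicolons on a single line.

Akira 1/5; Chiyo 1/5; Hana 1/10; Kaede 1/5; Kenji 1/5; Satoshi 1/10

There is no surviving spouse, so the entire estate passes to Takeshi's descendants per stirpes.
The estate is divided into 5 equal shares of 1/5 among Akira, Kenji, Ryo, Chiyo, Emiko.
Akira is living and takes 1/5.
Kenji is living and takes 1/5.
Ryo predeceased; the 1/5 allotted to Ryo's branch passes to Ryo's issue by representation.
Kaede is the sole taker at this level and receives the full 1/5.
Chiyo is living and takes 1/5.
Emiko predeceased; the 1/5 allotted to Emiko's branch passes to Emiko's issue by representation.
The 1/5 is divided into 2 equal shares of 1/10 among Hana, Satoshi.
Hana is living and takes 1/10.
Satoshi is living and takes 1/10.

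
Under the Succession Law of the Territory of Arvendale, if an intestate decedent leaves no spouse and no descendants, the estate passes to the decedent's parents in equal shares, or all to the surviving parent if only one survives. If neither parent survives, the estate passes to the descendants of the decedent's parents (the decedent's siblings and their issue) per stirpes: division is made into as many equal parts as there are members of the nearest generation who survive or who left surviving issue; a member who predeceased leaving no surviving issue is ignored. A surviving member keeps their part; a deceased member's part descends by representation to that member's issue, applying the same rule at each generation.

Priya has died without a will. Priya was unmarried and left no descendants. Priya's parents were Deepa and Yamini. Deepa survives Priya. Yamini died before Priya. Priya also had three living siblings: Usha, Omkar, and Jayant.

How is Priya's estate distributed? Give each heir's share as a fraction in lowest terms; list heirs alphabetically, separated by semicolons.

Deepa 1

Only one parent, Deepa, survives, so Deepa takes the entire estate. The siblings take nothing because a surviving parent has priority.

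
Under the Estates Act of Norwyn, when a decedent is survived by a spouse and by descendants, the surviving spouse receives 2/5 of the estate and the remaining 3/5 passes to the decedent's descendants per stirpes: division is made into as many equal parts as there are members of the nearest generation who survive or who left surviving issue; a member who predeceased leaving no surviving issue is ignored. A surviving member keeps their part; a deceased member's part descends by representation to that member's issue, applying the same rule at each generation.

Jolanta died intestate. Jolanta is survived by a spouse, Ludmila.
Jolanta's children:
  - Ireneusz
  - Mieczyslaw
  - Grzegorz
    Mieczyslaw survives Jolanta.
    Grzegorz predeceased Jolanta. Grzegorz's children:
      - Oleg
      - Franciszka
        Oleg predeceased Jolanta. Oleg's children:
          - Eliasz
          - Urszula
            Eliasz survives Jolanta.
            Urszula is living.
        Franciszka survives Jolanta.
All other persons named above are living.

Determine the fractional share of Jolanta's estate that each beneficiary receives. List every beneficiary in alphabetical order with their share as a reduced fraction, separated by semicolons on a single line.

Ludmila, as surviving spouse, takes 2/5.
The remaining 3/5 passes to Jolanta's descendants per stirpes.
The 3/5 is divided into 3 equal shares of 1/5 among Ireneusz, Mieczyslaw, Grzegorz.
Ireneusz is living and takes 1/5.
Mieczyslaw is living and takes 1/5.
Grzegorz predeceased; the 1/5 allotted to Grzegorz's branch passes to Grzegorz's issue by representation.
The 1/5 is divided into 2 equal shares of 1/10 among Oleg, Franciszka.
Oleg predeceased; the 1/10 allotted to Oleg's branch passes to Oleg's issue by representation.
The 1/10 is divided into 2 equal shares of 1/20 among Eliasz, Urszula.
Eliasz is living and takes 1/20.
Urszula is living and takes 1/20.
Franciszka is living and takes 1/10.

Eliasz 1/20; Franciszka 1/10; Ireneusz 1/5; Ludmila 2/5; Mieczyslaw 1/5; Urszula 1/20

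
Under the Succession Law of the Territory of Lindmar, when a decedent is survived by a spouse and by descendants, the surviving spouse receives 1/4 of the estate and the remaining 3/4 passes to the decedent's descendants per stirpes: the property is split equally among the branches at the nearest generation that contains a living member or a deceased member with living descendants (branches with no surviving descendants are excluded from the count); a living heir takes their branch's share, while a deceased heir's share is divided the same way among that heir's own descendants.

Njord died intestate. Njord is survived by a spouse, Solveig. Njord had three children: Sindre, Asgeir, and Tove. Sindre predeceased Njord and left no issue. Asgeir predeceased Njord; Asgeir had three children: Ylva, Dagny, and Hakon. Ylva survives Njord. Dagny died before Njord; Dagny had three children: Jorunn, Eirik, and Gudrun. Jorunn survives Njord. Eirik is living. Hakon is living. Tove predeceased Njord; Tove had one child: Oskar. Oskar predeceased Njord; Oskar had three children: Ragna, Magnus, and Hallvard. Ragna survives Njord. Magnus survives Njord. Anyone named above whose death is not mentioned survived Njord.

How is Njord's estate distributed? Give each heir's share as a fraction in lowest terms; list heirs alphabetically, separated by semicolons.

Solveig, as surviving spouse, takes 1/4.
The remaining 3/4 passes to Njord's descendants per stirpes.
Sindre left no surviving issue, so that branch lapses and is disregarded.
The 3/4 is divided into 2 equal shares of 3/8 among Asgeir, Tove.
Asgeir predeceased; the 3/8 allotted to Asgeir's branch passes to Asgeir's issue by representation.
The 3/8 is divided into 3 equal shares of 1/8 among Ylva, Dagny, Hakon.
Ylva is living and takes 1/8.
Dagny predeceased; the 1/8 allotted to Dagny's branch passes to Dagny's issue by representation.
The 1/8 is divided into 3 equal shares of 1/24 among Jorunn, Eirik, Gudrun.
Jorunn is living and takes 1/24.
Eirik is living and takes 1/24.
Gudrun is living and takes 1/24.
Hakon is living and takes 1/8.
Tove predeceased; the 3/8 allotted to Tove's branch passes to Tove's issue by representation.
Oskar's line is the sole branch at this level, so the full 3/8 passes to Oskar's issue by representation.
The 3/8 is divided into 3 equal shares of 1/8 among Ragna, Magnus, Hallvard.
Ragna is living and takes 1/8.
Magnus is living and takes 1/8.
Hallvard is living and takes 1/8.

Eirik 1/24; Gudrun 1/24; Hakon 1/8; Hallvard 1/8; Jorunn 1/24; Magnus 1/8; Ragna 1/8; Solveig 1/4; Ylva 1/8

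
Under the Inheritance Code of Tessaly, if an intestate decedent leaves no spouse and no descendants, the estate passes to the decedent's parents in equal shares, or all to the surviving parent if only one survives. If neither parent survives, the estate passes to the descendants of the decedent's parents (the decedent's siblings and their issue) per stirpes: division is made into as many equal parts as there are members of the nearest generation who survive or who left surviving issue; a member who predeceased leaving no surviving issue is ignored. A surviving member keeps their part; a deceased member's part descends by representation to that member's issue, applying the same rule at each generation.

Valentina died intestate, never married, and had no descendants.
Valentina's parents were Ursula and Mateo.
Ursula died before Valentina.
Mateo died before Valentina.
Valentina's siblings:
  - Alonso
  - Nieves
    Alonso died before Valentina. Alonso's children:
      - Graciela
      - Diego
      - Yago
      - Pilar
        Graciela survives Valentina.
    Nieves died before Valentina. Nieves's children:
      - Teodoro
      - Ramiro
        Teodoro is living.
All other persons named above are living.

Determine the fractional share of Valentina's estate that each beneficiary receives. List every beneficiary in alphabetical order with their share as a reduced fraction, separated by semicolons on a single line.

Neither parent survives and there are no descendants, so the estate passes to Valentina's siblings and their issue per stirpes.
The estate is divided into 2 equal shares of 1/2 among Alonso, Nieves.
Alonso predeceased; the 1/2 allotted to Alonso's branch passes to Alonso's issue by representation.
The 1/2 is divided into 4 equal shares of 1/8 among Graciela, Diego, Yago, Pilar.
Graciela is living and takes 1/8.
Diego is living and takes 1/8.
Yago is living and takes 1/8.
Pilar is living and takes 1/8.
Nieves predeceased; the 1/2 allotted to Nieves's branch passes to Nieves's issue by representation.
The 1/2 is divided into 2 equal shares of 1/4 among Teodoro, Ramiro.
Teodoro is living and takes 1/4.
Ramiro is living and takes 1/4.

Diego 1/8; Graciela 1/8; Pilar 1/8; Ramiro 1/4; Teodoro 1/4; Yago 1/8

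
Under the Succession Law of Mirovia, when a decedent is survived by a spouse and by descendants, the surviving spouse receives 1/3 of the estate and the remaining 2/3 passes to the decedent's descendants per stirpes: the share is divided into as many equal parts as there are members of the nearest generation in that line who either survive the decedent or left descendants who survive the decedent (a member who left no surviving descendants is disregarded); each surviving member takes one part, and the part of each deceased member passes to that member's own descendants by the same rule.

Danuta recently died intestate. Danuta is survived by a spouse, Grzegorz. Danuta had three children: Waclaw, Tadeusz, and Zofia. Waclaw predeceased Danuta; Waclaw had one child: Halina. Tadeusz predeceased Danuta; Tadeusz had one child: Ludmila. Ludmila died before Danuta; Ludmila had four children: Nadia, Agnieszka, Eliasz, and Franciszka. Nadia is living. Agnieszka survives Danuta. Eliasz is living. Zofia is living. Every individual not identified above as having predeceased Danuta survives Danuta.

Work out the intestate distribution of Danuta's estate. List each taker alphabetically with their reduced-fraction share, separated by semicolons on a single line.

Agnieszka 1/18; Eliasz 1/18; Franciszka 1/18; Grzegorz 1/3; Halina 2/9; Nadia 1/18; Zofia 2/9

Grzegorz, as surviving spouse, takes 1/3.
The remaining 2/3 passes to Danuta's descendants per stirpes.
The 2/3 is divided into 3 equal shares of 2/9 among Waclaw, Tadeusz, Zofia.
Waclaw predeceased; the 2/9 allotted to Waclaw's branch passes to Waclaw's issue by representation.
Halina is the sole taker at this level and receives the full 2/9.
Tadeusz predeceased; the 2/9 allotted to Tadeusz's branch passes to Tadeusz's issue by representation.
Ludmila's line is the sole branch at this level, so the full 2/9 passes to Ludmila's issue by representation.
The 2/9 is divided into 4 equal shares of 1/18 among Nadia, Agnieszka, Eliasz, Franciszka.
Nadia is living and takes 1/18.
Agnieszka is living and takes 1/18.
Eliasz is living and takes 1/18.
Franciszka is living and takes 1/18.
Zofia is living and takes 2/9.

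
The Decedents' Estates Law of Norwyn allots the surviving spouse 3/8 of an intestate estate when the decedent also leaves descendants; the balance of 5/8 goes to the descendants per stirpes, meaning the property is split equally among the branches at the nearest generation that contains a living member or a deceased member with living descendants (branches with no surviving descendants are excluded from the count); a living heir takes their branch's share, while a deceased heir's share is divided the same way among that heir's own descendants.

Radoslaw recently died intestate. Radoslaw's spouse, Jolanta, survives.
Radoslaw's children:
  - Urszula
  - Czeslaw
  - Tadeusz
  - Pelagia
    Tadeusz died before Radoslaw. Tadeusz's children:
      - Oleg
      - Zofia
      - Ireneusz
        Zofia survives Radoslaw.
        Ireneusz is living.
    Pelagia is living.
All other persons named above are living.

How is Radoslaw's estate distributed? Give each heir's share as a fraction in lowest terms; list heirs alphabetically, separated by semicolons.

Czeslaw 5/32; Ireneusz 5/96; Jolanta 3/8; Oleg 5/96; Pelagia 5/32; Urszula 5/32; Zofia 5/96

Jolanta, as surviving spouse, takes 3/8.
The remaining 5/8 passes to Radoslaw's descendants per stirpes.
The 5/8 is divided into 4 equal shares of 5/32 among Urszula, Czeslaw, Tadeusz, Pelagia.
Urszula is living and takes 5/32.
Czeslaw is living and takes 5/32.
Tadeusz predeceased; the 5/32 allotted to Tadeusz's branch passes to Tadeusz's issue by representation.
The 5/32 is divided into 3 equal shares of 5/96 among Oleg, Zofia, Ireneusz.
Oleg is living and takes 5/96.
Zofia is living and takes 5/96.
Ireneusz is living and takes 5/96.
Pelagia is living and takes 5/32.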